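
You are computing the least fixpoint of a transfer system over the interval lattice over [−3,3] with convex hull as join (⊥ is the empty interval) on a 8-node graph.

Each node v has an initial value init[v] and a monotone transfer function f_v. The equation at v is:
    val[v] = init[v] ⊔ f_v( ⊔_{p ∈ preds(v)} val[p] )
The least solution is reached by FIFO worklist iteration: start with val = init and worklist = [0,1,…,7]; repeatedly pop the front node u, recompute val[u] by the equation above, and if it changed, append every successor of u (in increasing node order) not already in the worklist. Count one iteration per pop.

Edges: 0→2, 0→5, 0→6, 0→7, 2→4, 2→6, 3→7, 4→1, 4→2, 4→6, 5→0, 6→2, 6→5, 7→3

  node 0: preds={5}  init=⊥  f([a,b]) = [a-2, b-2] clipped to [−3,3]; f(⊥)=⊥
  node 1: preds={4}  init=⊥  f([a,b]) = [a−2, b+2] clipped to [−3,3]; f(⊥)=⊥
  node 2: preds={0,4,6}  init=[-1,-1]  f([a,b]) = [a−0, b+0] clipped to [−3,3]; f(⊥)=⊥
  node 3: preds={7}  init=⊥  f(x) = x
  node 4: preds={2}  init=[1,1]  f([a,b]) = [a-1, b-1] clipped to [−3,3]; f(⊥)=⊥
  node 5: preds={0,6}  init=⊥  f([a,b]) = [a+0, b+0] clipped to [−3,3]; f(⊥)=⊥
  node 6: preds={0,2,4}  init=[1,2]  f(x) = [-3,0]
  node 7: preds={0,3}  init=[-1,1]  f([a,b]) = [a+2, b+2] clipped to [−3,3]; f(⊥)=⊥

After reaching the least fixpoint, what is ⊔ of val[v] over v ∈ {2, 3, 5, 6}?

Worklist (23 pops):
  #1 pop 0: in=⊥ → ⊥ (no change)
  #2 pop 1: in=[1,1] → [-1,3] (was ⊥); enqueue []
  #3 pop 2: in=[1,2] → [-1,2] (was [-1,-1]); enqueue []
  #4 pop 3: in=[-1,1] → [-1,1] (was ⊥); enqueue []
  #5 pop 4: in=[-1,2] → [-2,1] (was [1,1]); enqueue [1,2]
  #6 pop 5: in=[1,2] → [1,2] (was ⊥); enqueue [0]
  #7 pop 6: in=[-2,2] → [-3,2] (was [1,2]); enqueue [5]
  #8 pop 7: in=[-1,1] → [-1,3] (was [-1,1]); enqueue [3]
  #9 pop 1: in=[-2,1] → [-3,3] (was [-1,3]); enqueue []
  #10 pop 2: in=[-3,2] → [-3,2] (was [-1,2]); enqueue [4,6]
  #11 pop 0: in=[1,2] → [-1,0] (was ⊥); enqueue [2,7]
  #12 pop 5: in=[-3,2] → [-3,2] (was [1,2]); enqueue [0]
  #13 pop 3: in=[-1,3] → [-1,3] (was [-1,1]); enqueue []
  #14 pop 4: in=[-3,2] → [-3,1] (was [-2,1]); enqueue [1]
  #15 pop 6: in=[-3,2] → [-3,2] (no change)
  #16 pop 2: in=[-3,2] → [-3,2] (no change)
  #17 pop 7: in=[-1,3] → [-1,3] (no change)
  #18 pop 0: in=[-3,2] → [-3,0] (was [-1,0]); enqueue [2,5,6,7]
  #19 pop 1: in=[-3,1] → [-3,3] (no change)
  #20 pop 2: in=[-3,2] → [-3,2] (no change)
  #21 pop 5: in=[-3,2] → [-3,2] (no change)
  #22 pop 6: in=[-3,2] → [-3,2] (no change)
  #23 pop 7: in=[-3,3] → [-1,3] (no change)

Fixpoint:
  val[0] = [-3,0]
  val[1] = [-3,3]
  val[2] = [-3,2]
  val[3] = [-1,3]
  val[4] = [-3,1]
  val[5] = [-3,2]
  val[6] = [-3,2]
  val[7] = [-1,3]

[-3,3]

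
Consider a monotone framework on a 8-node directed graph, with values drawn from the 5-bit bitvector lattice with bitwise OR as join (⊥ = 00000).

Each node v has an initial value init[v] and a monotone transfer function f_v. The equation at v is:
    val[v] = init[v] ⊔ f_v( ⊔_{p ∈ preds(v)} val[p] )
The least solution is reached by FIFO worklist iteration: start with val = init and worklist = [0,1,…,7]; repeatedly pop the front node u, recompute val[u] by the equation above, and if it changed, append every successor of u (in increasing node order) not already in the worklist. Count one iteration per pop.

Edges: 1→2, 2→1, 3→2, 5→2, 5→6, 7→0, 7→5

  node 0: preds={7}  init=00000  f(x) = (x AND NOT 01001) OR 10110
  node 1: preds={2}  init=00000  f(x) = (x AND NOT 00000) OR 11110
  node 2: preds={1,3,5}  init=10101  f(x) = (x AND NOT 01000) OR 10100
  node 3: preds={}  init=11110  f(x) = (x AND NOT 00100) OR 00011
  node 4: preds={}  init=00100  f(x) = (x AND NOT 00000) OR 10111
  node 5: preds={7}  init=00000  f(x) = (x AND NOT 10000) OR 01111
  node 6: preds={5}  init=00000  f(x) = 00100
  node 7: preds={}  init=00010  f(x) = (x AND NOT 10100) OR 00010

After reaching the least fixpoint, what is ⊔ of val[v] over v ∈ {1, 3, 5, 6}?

Iteration log — 10 steps:
  step 1. node 0  ⊔preds=00010  new=10110  old=00000  +wl: 
  step 2. node 1  ⊔preds=10101  new=11111  old=00000  +wl: 
  step 3. node 2  ⊔preds=11111  new=10111  old=10101  +wl: 1
  step 4. node 3  ⊔preds=00000  new=11111  old=11110  +wl: 2
  step 5. node 4  ⊔preds=00000  new=10111  old=00100  +wl: 
  step 6. node 5  ⊔preds=00010  new=01111  old=00000  +wl: 
  step 7. node 6  ⊔preds=01111  new=00100  old=00000  +wl: 
  step 8. node 7  ⊔preds=00000  new=00010  stable
  step 9. node 1  ⊔preds=10111  new=11111  stable
  step 10. node 2  ⊔preds=11111  new=10111  stable

Least fixpoint reached:
  node 0: 10110
  node 1: 11111
  node 2: 10111
  node 3: 11111
  node 4: 10111
  node 5: 01111
  node 6: 00100
  node 7: 00010

11111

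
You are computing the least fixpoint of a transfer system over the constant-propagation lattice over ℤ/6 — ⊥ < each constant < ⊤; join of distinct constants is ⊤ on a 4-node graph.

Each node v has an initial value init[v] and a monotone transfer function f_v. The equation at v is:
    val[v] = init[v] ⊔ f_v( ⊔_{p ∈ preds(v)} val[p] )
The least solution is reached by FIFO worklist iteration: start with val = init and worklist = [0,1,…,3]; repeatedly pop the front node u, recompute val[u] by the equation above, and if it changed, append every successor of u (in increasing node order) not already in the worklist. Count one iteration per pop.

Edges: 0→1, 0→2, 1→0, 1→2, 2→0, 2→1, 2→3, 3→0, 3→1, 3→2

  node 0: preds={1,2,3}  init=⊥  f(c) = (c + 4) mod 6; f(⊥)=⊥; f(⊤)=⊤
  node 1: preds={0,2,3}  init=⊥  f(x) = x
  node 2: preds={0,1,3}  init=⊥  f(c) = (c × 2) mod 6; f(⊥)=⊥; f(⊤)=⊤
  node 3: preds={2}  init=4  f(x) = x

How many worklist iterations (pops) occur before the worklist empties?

Worklist (7 pops):
  #1 pop 0: in=4 → 2 (was ⊥); enqueue []
  #2 pop 1: in=⊤ → ⊤ (was ⊥); enqueue [0]
  #3 pop 2: in=⊤ → ⊤ (was ⊥); enqueue [1]
  #4 pop 3: in=⊤ → ⊤ (was 4); enqueue [2]
  #5 pop 0: in=⊤ → ⊤ (was 2); enqueue []
  #6 pop 1: in=⊤ → ⊤ (no change)
  #7 pop 2: in=⊤ → ⊤ (no change)

Fixpoint:
  val[0] = ⊤
  val[1] = ⊤
  val[2] = ⊤
  val[3] = ⊤

7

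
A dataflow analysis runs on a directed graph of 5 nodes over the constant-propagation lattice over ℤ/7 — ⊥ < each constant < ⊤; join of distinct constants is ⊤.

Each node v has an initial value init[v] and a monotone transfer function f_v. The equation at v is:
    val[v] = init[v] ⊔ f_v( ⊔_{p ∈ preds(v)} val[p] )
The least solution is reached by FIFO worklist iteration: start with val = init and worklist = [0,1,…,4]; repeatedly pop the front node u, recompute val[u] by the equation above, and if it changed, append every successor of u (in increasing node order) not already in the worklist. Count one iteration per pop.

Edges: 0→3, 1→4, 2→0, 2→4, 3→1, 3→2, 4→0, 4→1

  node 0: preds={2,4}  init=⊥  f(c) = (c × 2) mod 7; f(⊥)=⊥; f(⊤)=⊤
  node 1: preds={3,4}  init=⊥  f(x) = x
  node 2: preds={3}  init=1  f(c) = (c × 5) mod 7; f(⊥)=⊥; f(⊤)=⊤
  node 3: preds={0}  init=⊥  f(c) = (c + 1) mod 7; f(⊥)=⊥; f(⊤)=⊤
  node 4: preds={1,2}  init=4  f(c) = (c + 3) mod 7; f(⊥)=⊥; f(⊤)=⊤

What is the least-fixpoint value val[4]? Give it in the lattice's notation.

⊤

Trace (9 dequeues):
  [1] u=0 | in ⊤ | out ⊤ | prev ⊥ | push {}
  [2] u=1 | in 4 | out 4 | prev ⊥ | push {}
  [3] u=2 | in ⊥ | out 1 | ==
  [4] u=3 | in ⊤ | out ⊤ | prev ⊥ | push {1,2}
  [5] u=4 | in ⊤ | out ⊤ | prev 4 | push {0}
  [6] u=1 | in ⊤ | out ⊤ | prev 4 | push {4}
  [7] u=2 | in ⊤ | out ⊤ | prev 1 | push {}
  [8] u=0 | in ⊤ | out ⊤ | ==
  [9] u=4 | in ⊤ | out ⊤ | ==

Converged values:
  [0] ⊤
  [1] ⊤
  [2] ⊤
  [3] ⊤
  [4] ⊤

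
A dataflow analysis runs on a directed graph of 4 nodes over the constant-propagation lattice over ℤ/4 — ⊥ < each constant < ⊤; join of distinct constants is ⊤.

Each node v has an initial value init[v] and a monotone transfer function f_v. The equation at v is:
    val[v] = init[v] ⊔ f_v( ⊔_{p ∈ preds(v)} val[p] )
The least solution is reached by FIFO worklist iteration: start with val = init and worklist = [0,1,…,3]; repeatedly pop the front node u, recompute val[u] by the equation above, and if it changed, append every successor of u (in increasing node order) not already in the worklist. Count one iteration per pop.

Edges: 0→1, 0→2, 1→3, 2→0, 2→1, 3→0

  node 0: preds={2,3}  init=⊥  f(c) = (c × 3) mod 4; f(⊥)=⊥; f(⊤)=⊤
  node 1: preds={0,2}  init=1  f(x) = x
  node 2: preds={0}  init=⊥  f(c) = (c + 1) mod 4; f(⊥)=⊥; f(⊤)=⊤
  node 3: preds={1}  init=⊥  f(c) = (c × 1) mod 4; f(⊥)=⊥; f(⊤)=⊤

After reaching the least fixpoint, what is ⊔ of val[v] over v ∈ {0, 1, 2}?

⊤

Worklist (13 pops):
  #1 pop 0: in=⊥ → ⊥ (no change)
  #2 pop 1: in=⊥ → 1 (no change)
  #3 pop 2: in=⊥ → ⊥ (no change)
  #4 pop 3: in=1 → 1 (was ⊥); enqueue [0]
  #5 pop 0: in=1 → 3 (was ⊥); enqueue [1,2]
  #6 pop 1: in=3 → ⊤ (was 1); enqueue [3]
  #7 pop 2: in=3 → 0 (was ⊥); enqueue [0,1]
  #8 pop 3: in=⊤ → ⊤ (was 1); enqueue []
  #9 pop 0: in=⊤ → ⊤ (was 3); enqueue [2]
  #10 pop 1: in=⊤ → ⊤ (no change)
  #11 pop 2: in=⊤ → ⊤ (was 0); enqueue [0,1]
  #12 pop 0: in=⊤ → ⊤ (no change)
  #13 pop 1: in=⊤ → ⊤ (no change)

Fixpoint:
  val[0] = ⊤
  val[1] = ⊤
  val[2] = ⊤
  val[3] = ⊤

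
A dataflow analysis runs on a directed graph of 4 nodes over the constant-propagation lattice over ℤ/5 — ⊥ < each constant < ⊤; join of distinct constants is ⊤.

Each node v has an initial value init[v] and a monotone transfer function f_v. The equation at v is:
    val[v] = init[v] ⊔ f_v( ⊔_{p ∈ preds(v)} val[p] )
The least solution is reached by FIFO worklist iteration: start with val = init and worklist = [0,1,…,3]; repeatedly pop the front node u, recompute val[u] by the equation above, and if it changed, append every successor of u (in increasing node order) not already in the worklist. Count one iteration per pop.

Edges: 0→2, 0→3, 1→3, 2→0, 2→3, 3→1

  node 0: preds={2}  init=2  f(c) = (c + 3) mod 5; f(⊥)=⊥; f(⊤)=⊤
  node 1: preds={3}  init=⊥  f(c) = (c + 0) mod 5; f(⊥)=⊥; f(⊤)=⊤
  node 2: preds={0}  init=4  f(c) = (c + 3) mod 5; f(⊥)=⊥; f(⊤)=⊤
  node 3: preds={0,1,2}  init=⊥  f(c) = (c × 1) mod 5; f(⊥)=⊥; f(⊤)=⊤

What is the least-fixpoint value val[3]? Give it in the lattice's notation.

Trace (8 dequeues):
  [1] u=0 | in 4 | out 2 | ==
  [2] u=1 | in ⊥ | out ⊥ | ==
  [3] u=2 | in 2 | out ⊤ | prev 4 | push {0}
  [4] u=3 | in ⊤ | out ⊤ | prev ⊥ | push {1}
  [5] u=0 | in ⊤ | out ⊤ | prev 2 | push {2,3}
  [6] u=1 | in ⊤ | out ⊤ | prev ⊥ | push {}
  [7] u=2 | in ⊤ | out ⊤ | ==
  [8] u=3 | in ⊤ | out ⊤ | ==

Converged values:
  [0] ⊤
  [1] ⊤
  [2] ⊤
  [3] ⊤

⊤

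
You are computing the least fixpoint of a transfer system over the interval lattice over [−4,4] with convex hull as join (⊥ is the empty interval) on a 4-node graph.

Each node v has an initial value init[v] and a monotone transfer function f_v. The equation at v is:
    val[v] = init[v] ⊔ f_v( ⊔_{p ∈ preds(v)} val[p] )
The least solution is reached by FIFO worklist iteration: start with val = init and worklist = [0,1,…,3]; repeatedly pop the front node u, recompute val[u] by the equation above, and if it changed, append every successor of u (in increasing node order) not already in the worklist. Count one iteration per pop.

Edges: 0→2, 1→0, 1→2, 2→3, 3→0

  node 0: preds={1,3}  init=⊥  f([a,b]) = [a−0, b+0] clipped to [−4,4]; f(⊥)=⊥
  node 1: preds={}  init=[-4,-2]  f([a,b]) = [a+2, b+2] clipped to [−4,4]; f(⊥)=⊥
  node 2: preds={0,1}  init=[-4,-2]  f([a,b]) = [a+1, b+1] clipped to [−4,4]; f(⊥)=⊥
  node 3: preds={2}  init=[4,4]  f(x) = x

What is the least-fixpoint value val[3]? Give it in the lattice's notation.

[-4,4]

Iteration log — 5 steps:
  step 1. node 0  ⊔preds=[-4,4]  new=[-4,4]  old=⊥  +wl: 
  step 2. node 1  ⊔preds=⊥  new=[-4,-2]  stable
  step 3. node 2  ⊔preds=[-4,4]  new=[-4,4]  old=[-4,-2]  +wl: 
  step 4. node 3  ⊔preds=[-4,4]  new=[-4,4]  old=[4,4]  +wl: 0
  step 5. node 0  ⊔preds=[-4,4]  new=[-4,4]  stable

Least fixpoint reached:
  node 0: [-4,4]
  node 1: [-4,-2]
  node 2: [-4,4]
  node 3: [-4,4]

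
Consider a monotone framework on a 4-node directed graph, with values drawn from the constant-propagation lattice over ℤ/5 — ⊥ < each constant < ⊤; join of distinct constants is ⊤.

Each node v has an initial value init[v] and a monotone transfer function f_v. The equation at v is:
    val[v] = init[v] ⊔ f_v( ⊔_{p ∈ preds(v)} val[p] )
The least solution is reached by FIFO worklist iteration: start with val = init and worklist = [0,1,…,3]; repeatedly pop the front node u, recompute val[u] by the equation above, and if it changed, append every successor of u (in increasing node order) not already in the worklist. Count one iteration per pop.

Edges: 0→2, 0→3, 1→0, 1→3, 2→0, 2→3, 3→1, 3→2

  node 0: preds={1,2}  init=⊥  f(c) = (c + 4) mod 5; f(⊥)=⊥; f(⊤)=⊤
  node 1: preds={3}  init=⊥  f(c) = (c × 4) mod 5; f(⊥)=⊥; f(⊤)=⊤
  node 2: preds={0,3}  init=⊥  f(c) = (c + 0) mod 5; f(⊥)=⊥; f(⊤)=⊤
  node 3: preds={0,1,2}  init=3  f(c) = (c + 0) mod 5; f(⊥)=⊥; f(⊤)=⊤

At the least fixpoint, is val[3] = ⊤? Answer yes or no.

Iteration log — 9 steps:
  step 1. node 0  ⊔preds=⊥  new=⊥  stable
  step 2. node 1  ⊔preds=3  new=2  old=⊥  +wl: 0
  step 3. node 2  ⊔preds=3  new=3  old=⊥  +wl: 
  step 4. node 3  ⊔preds=⊤  new=⊤  old=3  +wl: 1,2
  step 5. node 0  ⊔preds=⊤  new=⊤  old=⊥  +wl: 3
  step 6. node 1  ⊔preds=⊤  new=⊤  old=2  +wl: 0
  step 7. node 2  ⊔preds=⊤  new=⊤  old=3  +wl: 
  step 8. node 3  ⊔preds=⊤  new=⊤  stable
  step 9. node 0  ⊔preds=⊤  new=⊤  stable

Least fixpoint reached:
  node 0: ⊤
  node 1: ⊤
  node 2: ⊤
  node 3: ⊤

yes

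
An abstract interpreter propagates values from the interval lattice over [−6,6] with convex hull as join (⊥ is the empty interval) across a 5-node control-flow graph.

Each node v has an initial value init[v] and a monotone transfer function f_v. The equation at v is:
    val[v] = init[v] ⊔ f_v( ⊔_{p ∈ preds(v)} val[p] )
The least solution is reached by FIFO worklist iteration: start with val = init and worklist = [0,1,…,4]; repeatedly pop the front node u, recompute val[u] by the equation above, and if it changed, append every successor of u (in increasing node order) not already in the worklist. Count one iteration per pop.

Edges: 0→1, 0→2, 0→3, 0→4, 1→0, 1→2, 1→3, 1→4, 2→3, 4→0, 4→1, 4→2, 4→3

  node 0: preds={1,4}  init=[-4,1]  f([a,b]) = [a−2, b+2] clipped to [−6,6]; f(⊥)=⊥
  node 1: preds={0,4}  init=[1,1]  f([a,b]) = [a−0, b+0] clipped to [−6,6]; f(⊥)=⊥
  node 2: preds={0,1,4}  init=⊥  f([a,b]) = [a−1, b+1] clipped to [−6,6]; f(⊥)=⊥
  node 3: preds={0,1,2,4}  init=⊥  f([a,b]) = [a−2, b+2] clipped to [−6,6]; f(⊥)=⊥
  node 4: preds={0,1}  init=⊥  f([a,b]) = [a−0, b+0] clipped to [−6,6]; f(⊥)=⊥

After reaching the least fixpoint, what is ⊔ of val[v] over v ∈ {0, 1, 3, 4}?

[-6,6]

Iteration log — 19 steps:
  step 1. node 0  ⊔preds=[1,1]  new=[-4,3]  old=[-4,1]  +wl: 
  step 2. node 1  ⊔preds=[-4,3]  new=[-4,3]  old=[1,1]  +wl: 0
  step 3. node 2  ⊔preds=[-4,3]  new=[-5,4]  old=⊥  +wl: 
  step 4. node 3  ⊔preds=[-5,4]  new=[-6,6]  old=⊥  +wl: 
  step 5. node 4  ⊔preds=[-4,3]  new=[-4,3]  old=⊥  +wl: 1,2,3
  step 6. node 0  ⊔preds=[-4,3]  new=[-6,5]  old=[-4,3]  +wl: 4
  step 7. node 1  ⊔preds=[-6,5]  new=[-6,5]  old=[-4,3]  +wl: 0
  step 8. node 2  ⊔preds=[-6,5]  new=[-6,6]  old=[-5,4]  +wl: 
  step 9. node 3  ⊔preds=[-6,6]  new=[-6,6]  stable
  step 10. node 4  ⊔preds=[-6,5]  new=[-6,5]  old=[-4,3]  +wl: 1,2,3
  step 11. node 0  ⊔preds=[-6,5]  new=[-6,6]  old=[-6,5]  +wl: 4
  step 12. node 1  ⊔preds=[-6,6]  new=[-6,6]  old=[-6,5]  +wl: 0
  step 13. node 2  ⊔preds=[-6,6]  new=[-6,6]  stable
  step 14. node 3  ⊔preds=[-6,6]  new=[-6,6]  stable
  step 15. node 4  ⊔preds=[-6,6]  new=[-6,6]  old=[-6,5]  +wl: 1,2,3
  step 16. node 0  ⊔preds=[-6,6]  new=[-6,6]  stable
  step 17. node 1  ⊔preds=[-6,6]  new=[-6,6]  stable
  step 18. node 2  ⊔preds=[-6,6]  new=[-6,6]  stable
  step 19. node 3  ⊔preds=[-6,6]  new=[-6,6]  stable

Least fixpoint reached:
  node 0: [-6,6]
  node 1: [-6,6]
  node 2: [-6,6]
  node 3: [-6,6]
  node 4: [-6,6]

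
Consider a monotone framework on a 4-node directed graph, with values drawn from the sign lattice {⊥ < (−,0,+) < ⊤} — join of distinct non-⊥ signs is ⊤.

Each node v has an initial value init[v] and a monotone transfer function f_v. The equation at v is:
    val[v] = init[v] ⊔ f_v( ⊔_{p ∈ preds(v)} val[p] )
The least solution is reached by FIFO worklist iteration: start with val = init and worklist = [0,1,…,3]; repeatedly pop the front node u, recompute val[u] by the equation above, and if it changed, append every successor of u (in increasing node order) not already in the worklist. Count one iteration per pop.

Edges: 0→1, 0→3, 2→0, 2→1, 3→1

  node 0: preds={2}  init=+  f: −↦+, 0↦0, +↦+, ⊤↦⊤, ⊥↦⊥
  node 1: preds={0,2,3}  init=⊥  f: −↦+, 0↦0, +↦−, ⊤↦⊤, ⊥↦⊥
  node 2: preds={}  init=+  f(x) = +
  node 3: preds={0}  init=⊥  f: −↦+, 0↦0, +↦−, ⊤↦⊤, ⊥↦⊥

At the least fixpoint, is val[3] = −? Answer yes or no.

yes

Trace (5 dequeues):
  [1] u=0 | in + | out + | ==
  [2] u=1 | in + | out − | prev ⊥ | push {}
  [3] u=2 | in ⊥ | out + | ==
  [4] u=3 | in + | out − | prev ⊥ | push {1}
  [5] u=1 | in ⊤ | out ⊤ | prev − | push {}

Converged values:
  [0] +
  [1] ⊤
  [2] +
  [3] −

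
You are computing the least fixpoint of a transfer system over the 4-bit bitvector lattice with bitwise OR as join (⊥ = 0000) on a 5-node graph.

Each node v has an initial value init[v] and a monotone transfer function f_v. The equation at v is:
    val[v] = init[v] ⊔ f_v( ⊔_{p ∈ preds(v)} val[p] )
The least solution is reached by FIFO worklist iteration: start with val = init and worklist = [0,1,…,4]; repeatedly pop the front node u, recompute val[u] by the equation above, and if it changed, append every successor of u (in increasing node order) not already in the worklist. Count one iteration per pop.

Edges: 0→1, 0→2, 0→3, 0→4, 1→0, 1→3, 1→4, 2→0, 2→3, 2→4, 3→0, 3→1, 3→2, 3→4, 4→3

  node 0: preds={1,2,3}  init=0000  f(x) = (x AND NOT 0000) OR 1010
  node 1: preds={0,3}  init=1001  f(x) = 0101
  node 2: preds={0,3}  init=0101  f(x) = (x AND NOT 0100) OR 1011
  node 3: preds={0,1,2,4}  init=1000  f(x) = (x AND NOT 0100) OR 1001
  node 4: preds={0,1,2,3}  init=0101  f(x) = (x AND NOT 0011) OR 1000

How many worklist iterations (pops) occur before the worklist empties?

9

Trace (9 dequeues):
  [1] u=0 | in 1101 | out 1111 | prev 0000 | push {}
  [2] u=1 | in 1111 | out 1101 | prev 1001 | push {0}
  [3] u=2 | in 1111 | out 1111 | prev 0101 | push {}
  [4] u=3 | in 1111 | out 1011 | prev 1000 | push {1,2}
  [5] u=4 | in 1111 | out 1101 | prev 0101 | push {3}
  [6] u=0 | in 1111 | out 1111 | ==
  [7] u=1 | in 1111 | out 1101 | ==
  [8] u=2 | in 1111 | out 1111 | ==
  [9] u=3 | in 1111 | out 1011 | ==

Converged values:
  [0] 1111
  [1] 1101
  [2] 1111
  [3] 1011
  [4] 1101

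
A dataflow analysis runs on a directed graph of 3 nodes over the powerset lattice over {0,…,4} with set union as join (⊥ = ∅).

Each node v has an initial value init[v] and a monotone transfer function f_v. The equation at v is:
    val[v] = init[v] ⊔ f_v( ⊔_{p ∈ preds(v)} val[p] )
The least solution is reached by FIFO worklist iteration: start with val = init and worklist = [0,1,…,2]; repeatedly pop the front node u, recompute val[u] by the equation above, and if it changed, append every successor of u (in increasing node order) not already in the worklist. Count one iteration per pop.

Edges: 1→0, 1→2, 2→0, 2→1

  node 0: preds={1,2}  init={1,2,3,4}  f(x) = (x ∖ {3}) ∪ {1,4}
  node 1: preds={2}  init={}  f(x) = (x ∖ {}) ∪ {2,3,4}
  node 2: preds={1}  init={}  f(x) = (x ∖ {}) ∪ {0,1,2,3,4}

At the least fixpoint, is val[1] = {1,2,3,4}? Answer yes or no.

no

Worklist (7 pops):
  #1 pop 0: in={} → {1,2,3,4} (no change)
  #2 pop 1: in={} → {2,3,4} (was {}); enqueue [0]
  #3 pop 2: in={2,3,4} → {0,1,2,3,4} (was {}); enqueue [1]
  #4 pop 0: in={0,1,2,3,4} → {0,1,2,3,4} (was {1,2,3,4}); enqueue []
  #5 pop 1: in={0,1,2,3,4} → {0,1,2,3,4} (was {2,3,4}); enqueue [0,2]
  #6 pop 0: in={0,1,2,3,4} → {0,1,2,3,4} (no change)
  #7 pop 2: in={0,1,2,3,4} → {0,1,2,3,4} (no change)

Fixpoint:
  val[0] = {0,1,2,3,4}
  val[1] = {0,1,2,3,4}
  val[2] = {0,1,2,3,4}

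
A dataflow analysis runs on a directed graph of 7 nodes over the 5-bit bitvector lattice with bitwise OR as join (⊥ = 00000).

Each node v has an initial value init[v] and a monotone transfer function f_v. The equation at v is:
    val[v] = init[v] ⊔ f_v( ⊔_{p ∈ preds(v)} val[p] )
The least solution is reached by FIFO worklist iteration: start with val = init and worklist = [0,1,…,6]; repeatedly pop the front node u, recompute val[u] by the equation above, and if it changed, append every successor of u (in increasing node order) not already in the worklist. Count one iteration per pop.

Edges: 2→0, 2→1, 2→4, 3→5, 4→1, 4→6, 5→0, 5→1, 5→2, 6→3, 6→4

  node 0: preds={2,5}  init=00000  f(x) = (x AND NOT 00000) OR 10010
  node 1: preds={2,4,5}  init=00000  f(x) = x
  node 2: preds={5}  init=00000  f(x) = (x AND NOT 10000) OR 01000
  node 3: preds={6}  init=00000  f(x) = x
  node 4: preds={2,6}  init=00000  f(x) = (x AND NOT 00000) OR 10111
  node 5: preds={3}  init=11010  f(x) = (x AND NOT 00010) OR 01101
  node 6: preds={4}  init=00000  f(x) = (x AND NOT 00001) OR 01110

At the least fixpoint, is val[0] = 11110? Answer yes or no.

no

Worklist (15 pops):
  #1 pop 0: in=11010 → 11010 (was 00000); enqueue []
  #2 pop 1: in=11010 → 11010 (was 00000); enqueue []
  #3 pop 2: in=11010 → 01010 (was 00000); enqueue [0,1]
  #4 pop 3: in=00000 → 00000 (no change)
  #5 pop 4: in=01010 → 11111 (was 00000); enqueue []
  #6 pop 5: in=00000 → 11111 (was 11010); enqueue [2]
  #7 pop 6: in=11111 → 11110 (was 00000); enqueue [3,4]
  #8 pop 0: in=11111 → 11111 (was 11010); enqueue []
  #9 pop 1: in=11111 → 11111 (was 11010); enqueue []
  #10 pop 2: in=11111 → 01111 (was 01010); enqueue [0,1]
  #11 pop 3: in=11110 → 11110 (was 00000); enqueue [5]
  #12 pop 4: in=11111 → 11111 (no change)
  #13 pop 0: in=11111 → 11111 (no change)
  #14 pop 1: in=11111 → 11111 (no change)
  #15 pop 5: in=11110 → 11111 (no change)

Fixpoint:
  val[0] = 11111
  val[1] = 11111
  val[2] = 01111
  val[3] = 11110
  val[4] = 11111
  val[5] = 11111
  val[6] = 11110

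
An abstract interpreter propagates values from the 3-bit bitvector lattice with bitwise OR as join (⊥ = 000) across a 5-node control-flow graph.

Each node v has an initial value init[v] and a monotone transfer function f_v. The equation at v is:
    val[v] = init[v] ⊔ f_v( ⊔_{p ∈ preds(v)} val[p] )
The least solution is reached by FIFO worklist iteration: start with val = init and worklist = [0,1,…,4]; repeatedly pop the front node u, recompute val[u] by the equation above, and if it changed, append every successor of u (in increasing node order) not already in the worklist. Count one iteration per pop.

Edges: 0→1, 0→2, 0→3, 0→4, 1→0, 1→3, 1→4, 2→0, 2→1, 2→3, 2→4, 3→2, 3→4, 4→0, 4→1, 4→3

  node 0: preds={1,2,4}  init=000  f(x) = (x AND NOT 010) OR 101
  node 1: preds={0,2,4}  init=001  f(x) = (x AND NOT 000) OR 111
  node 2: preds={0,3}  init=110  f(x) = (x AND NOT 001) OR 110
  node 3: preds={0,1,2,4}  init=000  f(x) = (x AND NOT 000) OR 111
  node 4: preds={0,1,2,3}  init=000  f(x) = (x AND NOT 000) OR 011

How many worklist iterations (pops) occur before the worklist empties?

9

Worklist (9 pops):
  #1 pop 0: in=111 → 101 (was 000); enqueue []
  #2 pop 1: in=111 → 111 (was 001); enqueue [0]
  #3 pop 2: in=101 → 110 (no change)
  #4 pop 3: in=111 → 111 (was 000); enqueue [2]
  #5 pop 4: in=111 → 111 (was 000); enqueue [1,3]
  #6 pop 0: in=111 → 101 (no change)
  #7 pop 2: in=111 → 110 (no change)
  #8 pop 1: in=111 → 111 (no change)
  #9 pop 3: in=111 → 111 (no change)

Fixpoint:
  val[0] = 101
  val[1] = 111
  val[2] = 110
  val[3] = 111
  val[4] = 111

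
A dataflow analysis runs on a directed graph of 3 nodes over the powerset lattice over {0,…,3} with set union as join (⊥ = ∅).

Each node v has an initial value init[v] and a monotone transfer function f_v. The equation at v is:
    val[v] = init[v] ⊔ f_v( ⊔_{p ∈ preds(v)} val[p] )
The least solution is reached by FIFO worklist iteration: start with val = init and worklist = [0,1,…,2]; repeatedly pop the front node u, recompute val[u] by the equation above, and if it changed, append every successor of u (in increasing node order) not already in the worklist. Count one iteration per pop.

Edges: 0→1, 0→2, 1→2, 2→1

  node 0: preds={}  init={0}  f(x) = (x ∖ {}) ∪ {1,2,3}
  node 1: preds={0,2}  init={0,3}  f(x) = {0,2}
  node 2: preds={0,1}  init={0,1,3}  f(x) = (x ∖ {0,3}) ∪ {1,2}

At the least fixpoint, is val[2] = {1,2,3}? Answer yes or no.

Iteration log — 4 steps:
  step 1. node 0  ⊔preds={}  new={0,1,2,3}  old={0}  +wl: 
  step 2. node 1  ⊔preds={0,1,2,3}  new={0,2,3}  old={0,3}  +wl: 
  step 3. node 2  ⊔preds={0,1,2,3}  new={0,1,2,3}  old={0,1,3}  +wl: 1
  step 4. node 1  ⊔preds={0,1,2,3}  new={0,2,3}  stable

Least fixpoint reached:
  node 0: {0,1,2,3}
  node 1: {0,2,3}
  node 2: {0,1,2,3}

no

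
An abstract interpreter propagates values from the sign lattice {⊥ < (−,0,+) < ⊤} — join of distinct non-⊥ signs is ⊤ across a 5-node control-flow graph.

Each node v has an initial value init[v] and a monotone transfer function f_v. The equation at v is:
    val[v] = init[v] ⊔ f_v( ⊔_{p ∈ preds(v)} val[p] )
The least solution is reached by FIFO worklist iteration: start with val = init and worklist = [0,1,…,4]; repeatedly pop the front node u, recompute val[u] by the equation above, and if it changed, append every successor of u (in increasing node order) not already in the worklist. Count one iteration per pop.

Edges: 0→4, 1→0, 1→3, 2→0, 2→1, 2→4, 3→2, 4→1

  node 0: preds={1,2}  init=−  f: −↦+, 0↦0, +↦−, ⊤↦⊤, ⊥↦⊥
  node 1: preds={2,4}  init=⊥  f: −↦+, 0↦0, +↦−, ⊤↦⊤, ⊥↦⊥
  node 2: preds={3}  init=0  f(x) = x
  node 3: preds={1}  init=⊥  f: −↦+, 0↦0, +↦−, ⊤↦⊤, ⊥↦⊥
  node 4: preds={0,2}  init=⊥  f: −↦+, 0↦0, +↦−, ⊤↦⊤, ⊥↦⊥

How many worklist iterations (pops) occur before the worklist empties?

14

Iteration log — 14 steps:
  step 1. node 0  ⊔preds=0  new=⊤  old=−  +wl: 
  step 2. node 1  ⊔preds=0  new=0  old=⊥  +wl: 0
  step 3. node 2  ⊔preds=⊥  new=0  stable
  step 4. node 3  ⊔preds=0  new=0  old=⊥  +wl: 2
  step 5. node 4  ⊔preds=⊤  new=⊤  old=⊥  +wl: 1
  step 6. node 0  ⊔preds=0  new=⊤  stable
  step 7. node 2  ⊔preds=0  new=0  stable
  step 8. node 1  ⊔preds=⊤  new=⊤  old=0  +wl: 0,3
  step 9. node 0  ⊔preds=⊤  new=⊤  stable
  step 10. node 3  ⊔preds=⊤  new=⊤  old=0  +wl: 2
  step 11. node 2  ⊔preds=⊤  new=⊤  old=0  +wl: 0,1,4
  step 12. node 0  ⊔preds=⊤  new=⊤  stable
  step 13. node 1  ⊔preds=⊤  new=⊤  stable
  step 14. node 4  ⊔preds=⊤  new=⊤  stable

Least fixpoint reached:
  node 0: ⊤
  node 1: ⊤
  node 2: ⊤
  node 3: ⊤
  node 4: ⊤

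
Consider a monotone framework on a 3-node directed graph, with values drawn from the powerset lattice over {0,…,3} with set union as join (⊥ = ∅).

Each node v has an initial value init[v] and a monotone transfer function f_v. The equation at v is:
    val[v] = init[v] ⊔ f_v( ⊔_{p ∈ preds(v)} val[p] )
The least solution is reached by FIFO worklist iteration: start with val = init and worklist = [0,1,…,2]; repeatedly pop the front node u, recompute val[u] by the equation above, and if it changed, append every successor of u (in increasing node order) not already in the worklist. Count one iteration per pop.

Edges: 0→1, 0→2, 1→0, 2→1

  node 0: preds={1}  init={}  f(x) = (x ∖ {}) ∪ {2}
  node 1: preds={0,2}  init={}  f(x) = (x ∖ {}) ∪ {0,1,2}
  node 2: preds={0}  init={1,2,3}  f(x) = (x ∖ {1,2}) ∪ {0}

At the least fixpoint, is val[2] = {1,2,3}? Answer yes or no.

Iteration log — 6 steps:
  step 1. node 0  ⊔preds={}  new={2}  old={}  +wl: 
  step 2. node 1  ⊔preds={1,2,3}  new={0,1,2,3}  old={}  +wl: 0
  step 3. node 2  ⊔preds={2}  new={0,1,2,3}  old={1,2,3}  +wl: 1
  step 4. node 0  ⊔preds={0,1,2,3}  new={0,1,2,3}  old={2}  +wl: 2
  step 5. node 1  ⊔preds={0,1,2,3}  new={0,1,2,3}  stable
  step 6. node 2  ⊔preds={0,1,2,3}  new={0,1,2,3}  stable

Least fixpoint reached:
  node 0: {0,1,2,3}
  node 1: {0,1,2,3}
  node 2: {0,1,2,3}

no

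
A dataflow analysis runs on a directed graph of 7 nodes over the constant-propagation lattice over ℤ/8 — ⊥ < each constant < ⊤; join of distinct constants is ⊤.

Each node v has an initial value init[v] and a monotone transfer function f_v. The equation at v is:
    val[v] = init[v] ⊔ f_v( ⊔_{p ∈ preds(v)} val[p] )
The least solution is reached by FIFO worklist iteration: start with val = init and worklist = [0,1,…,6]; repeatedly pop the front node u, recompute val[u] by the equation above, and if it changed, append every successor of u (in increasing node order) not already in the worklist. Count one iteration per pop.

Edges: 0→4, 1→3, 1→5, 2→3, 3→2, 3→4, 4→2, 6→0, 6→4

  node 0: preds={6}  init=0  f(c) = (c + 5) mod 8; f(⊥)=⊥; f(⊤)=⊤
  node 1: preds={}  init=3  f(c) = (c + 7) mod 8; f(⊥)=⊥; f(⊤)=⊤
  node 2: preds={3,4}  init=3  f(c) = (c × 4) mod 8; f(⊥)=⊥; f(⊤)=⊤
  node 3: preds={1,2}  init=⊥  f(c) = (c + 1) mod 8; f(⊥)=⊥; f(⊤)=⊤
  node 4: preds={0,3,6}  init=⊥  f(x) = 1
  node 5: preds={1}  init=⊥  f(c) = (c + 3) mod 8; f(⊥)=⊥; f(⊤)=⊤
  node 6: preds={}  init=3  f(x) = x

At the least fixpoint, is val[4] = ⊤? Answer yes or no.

Iteration log — 11 steps:
  step 1. node 0  ⊔preds=3  new=0  stable
  step 2. node 1  ⊔preds=⊥  new=3  stable
  step 3. node 2  ⊔preds=⊥  new=3  stable
  step 4. node 3  ⊔preds=3  new=4  old=⊥  +wl: 2
  step 5. node 4  ⊔preds=⊤  new=1  old=⊥  +wl: 
  step 6. node 5  ⊔preds=3  new=6  old=⊥  +wl: 
  step 7. node 6  ⊔preds=⊥  new=3  stable
  step 8. node 2  ⊔preds=⊤  new=⊤  old=3  +wl: 3
  step 9. node 3  ⊔preds=⊤  new=⊤  old=4  +wl: 2,4
  step 10. node 2  ⊔preds=⊤  new=⊤  stable
  step 11. node 4  ⊔preds=⊤  new=1  stable

Least fixpoint reached:
  node 0: 0
  node 1: 3
  node 2: ⊤
  node 3: ⊤
  node 4: 1
  node 5: 6
  node 6: 3

no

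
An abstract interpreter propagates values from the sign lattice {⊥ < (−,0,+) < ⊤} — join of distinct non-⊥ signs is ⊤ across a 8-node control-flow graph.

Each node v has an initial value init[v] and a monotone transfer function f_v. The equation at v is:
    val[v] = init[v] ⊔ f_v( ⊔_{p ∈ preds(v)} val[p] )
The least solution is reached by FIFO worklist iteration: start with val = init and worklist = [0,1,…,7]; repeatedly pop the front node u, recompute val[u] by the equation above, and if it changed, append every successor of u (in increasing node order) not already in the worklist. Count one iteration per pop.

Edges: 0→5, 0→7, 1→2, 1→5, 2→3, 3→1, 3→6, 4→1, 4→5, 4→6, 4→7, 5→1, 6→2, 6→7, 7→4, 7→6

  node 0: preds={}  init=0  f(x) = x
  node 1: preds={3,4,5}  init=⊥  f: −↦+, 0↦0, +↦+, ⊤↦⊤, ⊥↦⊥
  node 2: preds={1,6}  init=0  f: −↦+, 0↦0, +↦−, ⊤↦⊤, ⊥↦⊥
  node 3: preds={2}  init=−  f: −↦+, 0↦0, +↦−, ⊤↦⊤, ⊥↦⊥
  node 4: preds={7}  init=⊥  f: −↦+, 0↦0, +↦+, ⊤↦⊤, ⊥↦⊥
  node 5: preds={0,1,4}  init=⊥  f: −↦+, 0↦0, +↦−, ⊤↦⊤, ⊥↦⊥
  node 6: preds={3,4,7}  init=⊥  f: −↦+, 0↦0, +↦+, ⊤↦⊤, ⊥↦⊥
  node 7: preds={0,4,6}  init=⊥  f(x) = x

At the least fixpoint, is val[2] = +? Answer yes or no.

no

Trace (15 dequeues):
  [1] u=0 | in ⊥ | out 0 | ==
  [2] u=1 | in − | out + | prev ⊥ | push {}
  [3] u=2 | in + | out ⊤ | prev 0 | push {}
  [4] u=3 | in ⊤ | out ⊤ | prev − | push {1}
  [5] u=4 | in ⊥ | out ⊥ | ==
  [6] u=5 | in ⊤ | out ⊤ | prev ⊥ | push {}
  [7] u=6 | in ⊤ | out ⊤ | prev ⊥ | push {2}
  [8] u=7 | in ⊤ | out ⊤ | prev ⊥ | push {4,6}
  [9] u=1 | in ⊤ | out ⊤ | prev + | push {5}
  [10] u=2 | in ⊤ | out ⊤ | ==
  [11] u=4 | in ⊤ | out ⊤ | prev ⊥ | push {1,7}
  [12] u=6 | in ⊤ | out ⊤ | ==
  [13] u=5 | in ⊤ | out ⊤ | ==
  [14] u=1 | in ⊤ | out ⊤ | ==
  [15] u=7 | in ⊤ | out ⊤ | ==

Converged values:
  [0] 0
  [1] ⊤
  [2] ⊤
  [3] ⊤
  [4] ⊤
  [5] ⊤
  [6] ⊤
  [7] ⊤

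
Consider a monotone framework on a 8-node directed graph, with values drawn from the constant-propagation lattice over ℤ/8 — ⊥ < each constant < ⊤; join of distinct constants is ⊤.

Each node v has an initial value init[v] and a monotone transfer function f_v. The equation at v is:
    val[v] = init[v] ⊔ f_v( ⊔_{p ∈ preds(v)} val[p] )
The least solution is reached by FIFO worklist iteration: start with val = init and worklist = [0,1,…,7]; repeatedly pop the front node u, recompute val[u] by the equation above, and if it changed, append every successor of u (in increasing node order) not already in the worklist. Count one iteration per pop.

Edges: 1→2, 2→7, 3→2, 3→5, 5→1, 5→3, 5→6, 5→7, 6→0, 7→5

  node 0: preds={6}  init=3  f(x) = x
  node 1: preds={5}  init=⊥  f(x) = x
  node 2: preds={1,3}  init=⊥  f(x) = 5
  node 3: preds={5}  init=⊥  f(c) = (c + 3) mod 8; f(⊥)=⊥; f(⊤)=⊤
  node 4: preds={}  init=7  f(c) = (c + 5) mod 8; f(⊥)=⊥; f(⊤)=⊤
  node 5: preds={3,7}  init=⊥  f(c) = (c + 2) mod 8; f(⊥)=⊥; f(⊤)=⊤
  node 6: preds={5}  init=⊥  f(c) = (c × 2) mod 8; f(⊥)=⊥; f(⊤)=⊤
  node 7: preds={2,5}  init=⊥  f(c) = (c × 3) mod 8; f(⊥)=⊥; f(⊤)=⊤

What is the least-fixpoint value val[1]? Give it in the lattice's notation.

Worklist (23 pops):
  #1 pop 0: in=⊥ → 3 (no change)
  #2 pop 1: in=⊥ → ⊥ (no change)
  #3 pop 2: in=⊥ → 5 (was ⊥); enqueue []
  #4 pop 3: in=⊥ → ⊥ (no change)
  #5 pop 4: in=⊥ → 7 (no change)
  #6 pop 5: in=⊥ → ⊥ (no change)
  #7 pop 6: in=⊥ → ⊥ (no change)
  #8 pop 7: in=5 → 7 (was ⊥); enqueue [5]
  #9 pop 5: in=7 → 1 (was ⊥); enqueue [1,3,6,7]
  #10 pop 1: in=1 → 1 (was ⊥); enqueue [2]
  #11 pop 3: in=1 → 4 (was ⊥); enqueue [5]
  #12 pop 6: in=1 → 2 (was ⊥); enqueue [0]
  #13 pop 7: in=⊤ → ⊤ (was 7); enqueue []
  #14 pop 2: in=⊤ → 5 (no change)
  #15 pop 5: in=⊤ → ⊤ (was 1); enqueue [1,3,6,7]
  #16 pop 0: in=2 → ⊤ (was 3); enqueue []
  #17 pop 1: in=⊤ → ⊤ (was 1); enqueue [2]
  #18 pop 3: in=⊤ → ⊤ (was 4); enqueue [5]
  #19 pop 6: in=⊤ → ⊤ (was 2); enqueue [0]
  #20 pop 7: in=⊤ → ⊤ (no change)
  #21 pop 2: in=⊤ → 5 (no change)
  #22 pop 5: in=⊤ → ⊤ (no change)
  #23 pop 0: in=⊤ → ⊤ (no change)

Fixpoint:
  val[0] = ⊤
  val[1] = ⊤
  val[2] = 5
  val[3] = ⊤
  val[4] = 7
  val[5] = ⊤
  val[6] = ⊤
  val[7] = ⊤

⊤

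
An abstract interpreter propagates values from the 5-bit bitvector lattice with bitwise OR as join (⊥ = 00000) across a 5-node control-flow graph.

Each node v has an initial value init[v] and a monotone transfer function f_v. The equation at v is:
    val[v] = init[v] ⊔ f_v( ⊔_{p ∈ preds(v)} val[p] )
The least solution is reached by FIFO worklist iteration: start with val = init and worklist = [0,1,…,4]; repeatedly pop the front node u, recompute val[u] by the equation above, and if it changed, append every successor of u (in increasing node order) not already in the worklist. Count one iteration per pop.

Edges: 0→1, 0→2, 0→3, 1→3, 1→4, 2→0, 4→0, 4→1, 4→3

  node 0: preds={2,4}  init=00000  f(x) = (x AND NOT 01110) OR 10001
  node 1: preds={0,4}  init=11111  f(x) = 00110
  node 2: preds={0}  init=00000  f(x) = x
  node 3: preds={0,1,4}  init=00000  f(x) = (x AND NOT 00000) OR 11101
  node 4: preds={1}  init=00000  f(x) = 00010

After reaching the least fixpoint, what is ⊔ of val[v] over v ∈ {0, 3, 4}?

11111

Worklist (8 pops):
  #1 pop 0: in=00000 → 10001 (was 00000); enqueue []
  #2 pop 1: in=10001 → 11111 (no change)
  #3 pop 2: in=10001 → 10001 (was 00000); enqueue [0]
  #4 pop 3: in=11111 → 11111 (was 00000); enqueue []
  #5 pop 4: in=11111 → 00010 (was 00000); enqueue [1,3]
  #6 pop 0: in=10011 → 10001 (no change)
  #7 pop 1: in=10011 → 11111 (no change)
  #8 pop 3: in=11111 → 11111 (no change)

Fixpoint:
  val[0] = 10001
  val[1] = 11111
  val[2] = 10001
  val[3] = 11111
  val[4] = 00010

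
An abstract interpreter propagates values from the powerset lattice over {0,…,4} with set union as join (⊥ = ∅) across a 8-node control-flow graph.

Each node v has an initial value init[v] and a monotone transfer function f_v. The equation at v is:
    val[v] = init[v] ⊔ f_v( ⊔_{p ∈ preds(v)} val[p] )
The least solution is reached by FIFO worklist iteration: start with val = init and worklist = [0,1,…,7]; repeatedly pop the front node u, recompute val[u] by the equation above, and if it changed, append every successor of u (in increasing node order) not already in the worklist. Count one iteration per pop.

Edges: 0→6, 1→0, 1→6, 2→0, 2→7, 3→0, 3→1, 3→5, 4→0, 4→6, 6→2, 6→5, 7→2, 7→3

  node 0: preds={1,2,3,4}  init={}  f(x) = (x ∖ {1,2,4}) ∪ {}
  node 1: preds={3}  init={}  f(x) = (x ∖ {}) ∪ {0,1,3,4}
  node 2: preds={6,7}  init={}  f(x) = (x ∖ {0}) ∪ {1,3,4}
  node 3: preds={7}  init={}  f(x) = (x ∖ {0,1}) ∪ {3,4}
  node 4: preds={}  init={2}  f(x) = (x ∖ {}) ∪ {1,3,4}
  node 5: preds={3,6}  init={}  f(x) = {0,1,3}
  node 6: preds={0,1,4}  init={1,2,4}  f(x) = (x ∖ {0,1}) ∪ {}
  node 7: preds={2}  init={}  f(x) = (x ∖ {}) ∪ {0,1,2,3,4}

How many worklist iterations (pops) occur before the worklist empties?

19

Iteration log — 19 steps:
  step 1. node 0  ⊔preds={2}  new={}  stable
  step 2. node 1  ⊔preds={}  new={0,1,3,4}  old={}  +wl: 0
  step 3. node 2  ⊔preds={1,2,4}  new={1,2,3,4}  old={}  +wl: 
  step 4. node 3  ⊔preds={}  new={3,4}  old={}  +wl: 1
  step 5. node 4  ⊔preds={}  new={1,2,3,4}  old={2}  +wl: 
  step 6. node 5  ⊔preds={1,2,3,4}  new={0,1,3}  old={}  +wl: 
  step 7. node 6  ⊔preds={0,1,2,3,4}  new={1,2,3,4}  old={1,2,4}  +wl: 2,5
  step 8. node 7  ⊔preds={1,2,3,4}  new={0,1,2,3,4}  old={}  +wl: 3
  step 9. node 0  ⊔preds={0,1,2,3,4}  new={0,3}  old={}  +wl: 6
  step 10. node 1  ⊔preds={3,4}  new={0,1,3,4}  stable
  step 11. node 2  ⊔preds={0,1,2,3,4}  new={1,2,3,4}  stable
  step 12. node 5  ⊔preds={1,2,3,4}  new={0,1,3}  stable
  step 13. node 3  ⊔preds={0,1,2,3,4}  new={2,3,4}  old={3,4}  +wl: 0,1,5
  step 14. node 6  ⊔preds={0,1,2,3,4}  new={1,2,3,4}  stable
  step 15. node 0  ⊔preds={0,1,2,3,4}  new={0,3}  stable
  step 16. node 1  ⊔preds={2,3,4}  new={0,1,2,3,4}  old={0,1,3,4}  +wl: 0,6
  step 17. node 5  ⊔preds={1,2,3,4}  new={0,1,3}  stable
  step 18. node 0  ⊔preds={0,1,2,3,4}  new={0,3}  stable
  step 19. node 6  ⊔preds={0,1,2,3,4}  new={1,2,3,4}  stable

Least fixpoint reached:
  node 0: {0,3}
  node 1: {0,1,2,3,4}
  node 2: {1,2,3,4}
  node 3: {2,3,4}
  node 4: {1,2,3,4}
  node 5: {0,1,3}
  node 6: {1,2,3,4}
  node 7: {0,1,2,3,4}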